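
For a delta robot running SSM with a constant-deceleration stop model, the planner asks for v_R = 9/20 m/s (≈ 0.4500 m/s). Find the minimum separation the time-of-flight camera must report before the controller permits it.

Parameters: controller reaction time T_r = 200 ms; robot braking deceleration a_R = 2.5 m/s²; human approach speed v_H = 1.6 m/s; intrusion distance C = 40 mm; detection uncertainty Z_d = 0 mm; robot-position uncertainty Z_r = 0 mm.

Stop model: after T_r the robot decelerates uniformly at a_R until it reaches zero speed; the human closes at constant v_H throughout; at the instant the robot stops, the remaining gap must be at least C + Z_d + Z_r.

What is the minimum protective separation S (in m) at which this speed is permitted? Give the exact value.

braking lasts T_s = (9/20)/(5/2) = 0.1800 s
reaction-phase robot travel = 0.4500·0.2000 = 0.0900 m
robot covers 0.4500·0.1800 − ½·2.5000·0.1800² = 0.0405 m while stopping
person approaches 1.6000·(0.2000+0.1800) = 0.6080 m
residual clearance needed = 0.0400+0.0000+0.0000 = 0.0400 m
S_min ≈ 0.0900+0.0405+0.6080+0.0400  ⇒  S_min = 1557/2000 m

S_min = 1557/2000 m = 0.7785 m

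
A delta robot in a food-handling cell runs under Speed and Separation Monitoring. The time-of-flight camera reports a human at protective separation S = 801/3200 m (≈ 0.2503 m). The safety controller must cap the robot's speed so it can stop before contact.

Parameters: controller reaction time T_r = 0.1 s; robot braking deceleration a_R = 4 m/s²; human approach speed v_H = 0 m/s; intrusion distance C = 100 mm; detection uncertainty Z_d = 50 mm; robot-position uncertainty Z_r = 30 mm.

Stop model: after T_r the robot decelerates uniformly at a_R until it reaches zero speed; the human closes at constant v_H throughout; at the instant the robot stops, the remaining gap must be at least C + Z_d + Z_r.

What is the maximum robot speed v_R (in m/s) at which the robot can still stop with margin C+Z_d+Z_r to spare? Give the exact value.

collect terms ⇒ (1/8)·v_R² + (1/10)·v_R + (-9/128) = 0
  disc = (1/10)² − 4·(1/8)·(-9/128) = 289/6400 ; √disc = 17/80
  v_R = (−(1/10) + 17/80) / (2·(1/8)) = 9/20 m/s
check:
stop time T_s = (9/20)/4 = 0.1125 s
reaction-phase robot travel = 0.4500·0.1000 = 0.0450 m
robot under decel: 0.4500²/(2·4.0000) = 0.0253 m
human closes 0.0000·0.2125 = 0.0000 m
margins: 0.1000+0.0500+0.0300 = 0.1800 m
sum ≈ 0.0450+0.0253+0.0000+0.1800 ≈ 0.2503 m = S ✓

v_R_max = 9/20 m/s = 0.4500 m/s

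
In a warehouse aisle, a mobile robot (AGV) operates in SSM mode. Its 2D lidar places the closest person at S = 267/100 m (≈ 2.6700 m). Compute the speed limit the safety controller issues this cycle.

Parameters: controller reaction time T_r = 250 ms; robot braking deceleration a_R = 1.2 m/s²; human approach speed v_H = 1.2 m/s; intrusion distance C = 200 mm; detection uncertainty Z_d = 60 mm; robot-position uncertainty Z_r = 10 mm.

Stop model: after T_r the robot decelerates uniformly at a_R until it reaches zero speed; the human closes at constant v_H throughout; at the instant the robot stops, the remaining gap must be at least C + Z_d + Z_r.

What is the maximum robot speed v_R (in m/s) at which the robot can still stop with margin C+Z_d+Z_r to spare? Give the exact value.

at the boundary: (5/12)·v² + (5/4)·v + (-21/10) = 0
  disc = (5/4)² − 4·(5/12)·(-21/10) = 81/16 ; √disc = 9/4
  v_R = (−(5/4) + 9/4) / (2·(5/12)) = 6/5 m/s
check:
braking lasts T_s = (6/5)/(6/5) = 1.0000 s
robot covers v_R·T_r = 1.2000·0.2500 = 0.3000 m before braking
robot covers 1.2000·1.0000 − ½·1.2000·1.0000² = 0.6000 m while stopping
person approaches 1.2000·(0.2500+1.0000) = 1.5000 m
residual clearance needed = 0.2000+0.0600+0.0100 = 0.2700 m
sum ≈ 0.3000+0.6000+1.5000+0.2700 ≈ 2.6700 m = S ✓

v_R_max = 6/5 m/s = 1.2000 m/s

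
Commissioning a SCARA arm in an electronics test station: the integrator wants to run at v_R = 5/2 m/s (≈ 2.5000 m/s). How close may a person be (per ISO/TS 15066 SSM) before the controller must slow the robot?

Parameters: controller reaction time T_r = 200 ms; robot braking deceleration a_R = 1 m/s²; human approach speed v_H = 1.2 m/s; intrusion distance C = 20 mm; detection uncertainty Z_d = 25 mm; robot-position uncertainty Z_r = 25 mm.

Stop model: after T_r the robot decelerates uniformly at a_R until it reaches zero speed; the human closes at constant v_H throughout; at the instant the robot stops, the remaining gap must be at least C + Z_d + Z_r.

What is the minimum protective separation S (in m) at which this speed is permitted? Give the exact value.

braking lasts T_s = (5/2)/1 = 2.5000 s
robot covers v_R·T_r = 2.5000·0.2000 = 0.5000 m before braking
robot under decel: 2.5000²/(2·1.0000) = 3.1250 m
human closes 1.2000·2.7000 = 3.2400 m
residual clearance needed = 0.0200+0.0250+0.0250 = 0.0700 m
S_min ≈ 0.5000+3.1250+3.2400+0.0700  ⇒  S_min = 1387/200 m

S_min = 1387/200 m = 6.9350 m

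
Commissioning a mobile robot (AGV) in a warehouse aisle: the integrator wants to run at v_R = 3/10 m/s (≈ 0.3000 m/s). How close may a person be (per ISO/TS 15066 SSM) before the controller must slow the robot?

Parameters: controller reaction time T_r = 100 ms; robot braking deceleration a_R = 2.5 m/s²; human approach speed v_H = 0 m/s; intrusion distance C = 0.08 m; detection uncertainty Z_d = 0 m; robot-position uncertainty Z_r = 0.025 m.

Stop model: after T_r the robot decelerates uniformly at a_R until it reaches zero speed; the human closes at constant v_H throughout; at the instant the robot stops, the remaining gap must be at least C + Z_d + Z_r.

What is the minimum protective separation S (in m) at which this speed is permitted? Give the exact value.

braking lasts T_s = (3/10)/(5/2) = 0.1200 s
robot in T_r: 0.3000·0.1000 = 0.0300 m
robot covers 0.3000·0.1200 − ½·2.5000·0.1200² = 0.0180 m while stopping
person approaches 0.0000·(0.1000+0.1200) = 0.0000 m
residual clearance needed = 0.0800+0.0000+0.0250 = 0.1050 m
S_min ≈ 0.0300+0.0180+0.0000+0.1050  ⇒  S_min = 153/1000 m

S_min = 153/1000 m = 0.1530 m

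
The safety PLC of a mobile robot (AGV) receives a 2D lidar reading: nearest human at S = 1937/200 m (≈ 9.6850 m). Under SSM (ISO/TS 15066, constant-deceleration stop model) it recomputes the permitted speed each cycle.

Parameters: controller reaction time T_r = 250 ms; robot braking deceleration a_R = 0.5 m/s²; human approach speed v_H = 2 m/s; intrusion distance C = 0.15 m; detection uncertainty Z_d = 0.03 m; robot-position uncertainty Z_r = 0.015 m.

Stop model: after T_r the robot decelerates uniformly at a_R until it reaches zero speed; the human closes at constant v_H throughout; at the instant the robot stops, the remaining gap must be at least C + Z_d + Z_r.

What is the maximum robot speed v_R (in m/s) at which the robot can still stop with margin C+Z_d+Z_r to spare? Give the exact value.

v_R_max = 31/20 m/s = 1.5500 m/s

quadratic (1)·v² + (17/4)·v + (-899/100) = 0
  disc = (17/4)² − 4·(1)·(-899/100) = 21609/400 ; √disc = 147/20
  v_R = (−(17/4) + 147/20) / (2·(1)) = 31/20 m/s
check:
braking lasts T_s = (31/20)/(1/2) = 3.1000 s
robot covers v_R·T_r = 1.5500·0.2500 = 0.3875 m before braking
robot under decel: 1.5500²/(2·0.5000) = 2.4025 m
human over T_r+T_s: 2.0000·(0.2500+3.1000) = 6.7000 m
residual clearance needed = 0.1500+0.0300+0.0150 = 0.1950 m
sum ≈ 0.3875+2.4025+6.7000+0.1950 ≈ 9.6850 m = S ✓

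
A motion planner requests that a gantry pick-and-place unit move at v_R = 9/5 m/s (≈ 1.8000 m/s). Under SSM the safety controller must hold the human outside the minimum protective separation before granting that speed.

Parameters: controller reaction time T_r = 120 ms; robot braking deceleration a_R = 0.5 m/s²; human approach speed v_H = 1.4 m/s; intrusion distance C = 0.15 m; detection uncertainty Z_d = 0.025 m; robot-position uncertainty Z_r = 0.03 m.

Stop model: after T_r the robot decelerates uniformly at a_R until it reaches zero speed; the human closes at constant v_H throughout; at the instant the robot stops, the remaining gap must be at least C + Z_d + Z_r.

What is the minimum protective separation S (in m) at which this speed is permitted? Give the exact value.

stop time T_s = (9/5)/(1/2) = 3.6000 s
robot in T_r: 1.8000·0.1200 = 0.2160 m
robot under decel: 1.8000²/(2·0.5000) = 3.2400 m
person approaches 1.4000·(0.1200+3.6000) = 5.2080 m
residual clearance needed = 0.1500+0.0250+0.0300 = 0.2050 m
S_min ≈ 0.2160+3.2400+5.2080+0.2050  ⇒  S_min = 8869/1000 m

S_min = 8869/1000 m = 8.8690 m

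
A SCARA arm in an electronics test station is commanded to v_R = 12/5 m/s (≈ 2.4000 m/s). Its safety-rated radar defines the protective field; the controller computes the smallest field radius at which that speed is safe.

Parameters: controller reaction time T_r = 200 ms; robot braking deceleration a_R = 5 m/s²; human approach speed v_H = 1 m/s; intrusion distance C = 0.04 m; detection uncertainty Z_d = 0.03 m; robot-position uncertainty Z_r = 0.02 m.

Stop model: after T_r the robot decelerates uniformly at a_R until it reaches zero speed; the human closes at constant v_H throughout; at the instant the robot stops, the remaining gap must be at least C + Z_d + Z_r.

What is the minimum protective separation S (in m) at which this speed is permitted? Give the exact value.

S_min = 913/500 m = 1.8260 m

stop time T_s = (12/5)/5 = 0.4800 s
robot in T_r: 2.4000·0.2000 = 0.4800 m
robot under decel: 2.4000²/(2·5.0000) = 0.5760 m
person approaches 1.0000·(0.2000+0.4800) = 0.6800 m
residual clearance needed = 0.0400+0.0300+0.0200 = 0.0900 m
S_min ≈ 0.4800+0.5760+0.6800+0.0900  ⇒  S_min = 913/500 m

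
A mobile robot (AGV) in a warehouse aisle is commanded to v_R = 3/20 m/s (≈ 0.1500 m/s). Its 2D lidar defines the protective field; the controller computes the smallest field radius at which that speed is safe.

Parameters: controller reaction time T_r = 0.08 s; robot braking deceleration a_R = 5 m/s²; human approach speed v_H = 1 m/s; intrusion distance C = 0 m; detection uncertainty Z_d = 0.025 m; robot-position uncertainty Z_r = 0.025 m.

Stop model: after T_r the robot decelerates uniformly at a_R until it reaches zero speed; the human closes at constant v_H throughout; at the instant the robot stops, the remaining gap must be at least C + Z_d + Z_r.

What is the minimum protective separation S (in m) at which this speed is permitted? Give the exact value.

S_min = 697/4000 m = 0.1742 m

stop time T_s = (3/20)/5 = 0.0300 s
robot in T_r: 0.1500·0.0800 = 0.0120 m
braking distance = 0.1500²/(2·5.0000) = 0.0022 m
human closes 1.0000·0.1100 = 0.1100 m
residual clearance needed = 0.0000+0.0250+0.0250 = 0.0500 m
S_min ≈ 0.0120+0.0022+0.1100+0.0500  ⇒  S_min = 697/4000 m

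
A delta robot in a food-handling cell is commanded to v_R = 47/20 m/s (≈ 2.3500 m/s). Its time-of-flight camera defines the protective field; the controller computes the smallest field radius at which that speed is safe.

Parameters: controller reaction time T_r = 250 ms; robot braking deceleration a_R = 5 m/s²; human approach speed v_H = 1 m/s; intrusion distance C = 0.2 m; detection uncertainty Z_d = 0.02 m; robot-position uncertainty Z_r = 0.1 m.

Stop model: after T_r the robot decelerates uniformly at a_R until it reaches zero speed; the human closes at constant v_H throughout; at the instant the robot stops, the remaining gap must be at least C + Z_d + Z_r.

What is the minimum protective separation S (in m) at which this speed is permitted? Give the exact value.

S_min = 8719/4000 m = 2.1797 m

T_s = v_R/a_R = (47/20)/5 = 0.4700 s
robot covers v_R·T_r = 2.3500·0.2500 = 0.5875 m before braking
robot under decel: 2.3500²/(2·5.0000) = 0.5523 m
human over T_r+T_s: 1.0000·(0.2500+0.4700) = 0.7200 m
C+Z_d+Z_r = 0.2000+0.0200+0.1000 = 0.3200 m
S_min ≈ 0.5875+0.5523+0.7200+0.3200  ⇒  S_min = 8719/4000 m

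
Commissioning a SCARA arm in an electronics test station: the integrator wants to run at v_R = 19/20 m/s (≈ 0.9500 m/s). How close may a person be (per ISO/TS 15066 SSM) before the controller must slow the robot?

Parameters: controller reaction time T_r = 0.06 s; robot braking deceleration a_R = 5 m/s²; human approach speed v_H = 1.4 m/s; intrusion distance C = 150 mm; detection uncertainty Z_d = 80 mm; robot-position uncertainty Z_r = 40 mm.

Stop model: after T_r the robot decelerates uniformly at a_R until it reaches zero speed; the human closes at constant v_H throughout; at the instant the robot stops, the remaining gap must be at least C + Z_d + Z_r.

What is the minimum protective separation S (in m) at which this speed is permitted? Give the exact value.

S_min = 3069/4000 m = 0.7672 m

stop time T_s = (19/20)/5 = 0.1900 s
robot in T_r: 0.9500·0.0600 = 0.0570 m
robot covers 0.9500·0.1900 − ½·5.0000·0.1900² = 0.0902 m while stopping
person approaches 1.4000·(0.0600+0.1900) = 0.3500 m
C+Z_d+Z_r = 0.1500+0.0800+0.0400 = 0.2700 m
S_min ≈ 0.0570+0.0902+0.3500+0.2700  ⇒  S_min = 3069/4000 m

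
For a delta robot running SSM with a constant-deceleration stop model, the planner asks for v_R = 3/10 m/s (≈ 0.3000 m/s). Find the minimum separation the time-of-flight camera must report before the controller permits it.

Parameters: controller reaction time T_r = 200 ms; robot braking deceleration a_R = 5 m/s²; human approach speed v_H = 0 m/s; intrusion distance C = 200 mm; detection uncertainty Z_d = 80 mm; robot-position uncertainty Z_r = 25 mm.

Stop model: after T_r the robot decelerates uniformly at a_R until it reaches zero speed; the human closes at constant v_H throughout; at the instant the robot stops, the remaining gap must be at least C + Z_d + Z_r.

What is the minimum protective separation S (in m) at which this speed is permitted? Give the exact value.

S_min = 187/500 m = 0.3740 m

braking lasts T_s = (3/10)/5 = 0.0600 s
robot in T_r: 0.3000·0.2000 = 0.0600 m
robot covers 0.3000·0.0600 − ½·5.0000·0.0600² = 0.0090 m while stopping
human over T_r+T_s: 0.0000·(0.2000+0.0600) = 0.0000 m
margins: 0.2000+0.0800+0.0250 = 0.3050 m
S_min ≈ 0.0600+0.0090+0.0000+0.3050  ⇒  S_min = 187/500 m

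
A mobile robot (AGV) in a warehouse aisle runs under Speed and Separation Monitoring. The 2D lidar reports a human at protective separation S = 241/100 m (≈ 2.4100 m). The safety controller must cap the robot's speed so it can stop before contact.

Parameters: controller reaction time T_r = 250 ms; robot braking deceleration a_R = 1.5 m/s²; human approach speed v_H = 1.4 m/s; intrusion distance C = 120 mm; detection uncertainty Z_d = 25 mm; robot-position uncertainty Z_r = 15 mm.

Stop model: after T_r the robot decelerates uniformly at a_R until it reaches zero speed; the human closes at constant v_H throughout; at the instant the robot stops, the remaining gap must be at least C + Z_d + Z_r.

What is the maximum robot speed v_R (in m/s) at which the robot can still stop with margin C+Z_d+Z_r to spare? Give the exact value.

v_R_max = 6/5 m/s = 1.2000 m/s

collect terms ⇒ (1/3)·v_R² + (71/60)·v_R + (-19/10) = 0
  disc = (71/60)² − 4·(1/3)·(-19/10) = 14161/3600 ; √disc = 119/60
  v_R = (−(71/60) + 119/60) / (2·(1/3)) = 6/5 m/s
check:
T_s = v_R/a_R = (6/5)/(3/2) = 0.8000 s
reaction-phase robot travel = 1.2000·0.2500 = 0.3000 m
robot under decel: 1.2000²/(2·1.5000) = 0.4800 m
person approaches 1.4000·(0.2500+0.8000) = 1.4700 m
margins: 0.1200+0.0250+0.0150 = 0.1600 m
sum ≈ 0.3000+0.4800+1.4700+0.1600 ≈ 2.4100 m = S ✓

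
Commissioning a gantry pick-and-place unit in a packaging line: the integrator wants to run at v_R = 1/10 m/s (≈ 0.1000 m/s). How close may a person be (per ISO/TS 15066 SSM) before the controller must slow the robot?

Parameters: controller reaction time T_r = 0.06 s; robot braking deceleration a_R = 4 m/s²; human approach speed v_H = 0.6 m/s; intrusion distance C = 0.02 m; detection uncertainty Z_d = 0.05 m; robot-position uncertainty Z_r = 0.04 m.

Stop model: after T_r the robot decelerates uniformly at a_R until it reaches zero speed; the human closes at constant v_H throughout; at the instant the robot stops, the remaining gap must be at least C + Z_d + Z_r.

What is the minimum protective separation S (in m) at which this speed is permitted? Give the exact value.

S_min = 673/4000 m = 0.1683 m

stop time T_s = (1/10)/4 = 0.0250 s
reaction-phase robot travel = 0.1000·0.0600 = 0.0060 m
robot under decel: 0.1000²/(2·4.0000) = 0.0013 m
human over T_r+T_s: 0.6000·(0.0600+0.0250) = 0.0510 m
margins: 0.0200+0.0500+0.0400 = 0.1100 m
S_min ≈ 0.0060+0.0013+0.0510+0.1100  ⇒  S_min = 673/4000 m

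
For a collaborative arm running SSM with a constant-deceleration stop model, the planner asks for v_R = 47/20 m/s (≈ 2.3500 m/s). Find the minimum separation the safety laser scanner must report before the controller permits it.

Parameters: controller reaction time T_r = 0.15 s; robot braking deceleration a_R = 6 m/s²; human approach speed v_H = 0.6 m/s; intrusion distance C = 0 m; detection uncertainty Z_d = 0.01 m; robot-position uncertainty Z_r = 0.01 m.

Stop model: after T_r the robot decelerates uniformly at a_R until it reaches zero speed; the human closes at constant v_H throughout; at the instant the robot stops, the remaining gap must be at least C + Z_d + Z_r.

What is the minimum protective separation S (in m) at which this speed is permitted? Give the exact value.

T_s = v_R/a_R = (47/20)/6 = 0.3917 s
robot in T_r: 2.3500·0.1500 = 0.3525 m
braking distance = 2.3500²/(2·6.0000) = 0.4602 m
human over T_r+T_s: 0.6000·(0.1500+0.3917) = 0.3250 m
residual clearance needed = 0.0000+0.0100+0.0100 = 0.0200 m
S_min ≈ 0.3525+0.4602+0.3250+0.0200  ⇒  S_min = 5557/4800 m

S_min = 5557/4800 m = 1.1577 m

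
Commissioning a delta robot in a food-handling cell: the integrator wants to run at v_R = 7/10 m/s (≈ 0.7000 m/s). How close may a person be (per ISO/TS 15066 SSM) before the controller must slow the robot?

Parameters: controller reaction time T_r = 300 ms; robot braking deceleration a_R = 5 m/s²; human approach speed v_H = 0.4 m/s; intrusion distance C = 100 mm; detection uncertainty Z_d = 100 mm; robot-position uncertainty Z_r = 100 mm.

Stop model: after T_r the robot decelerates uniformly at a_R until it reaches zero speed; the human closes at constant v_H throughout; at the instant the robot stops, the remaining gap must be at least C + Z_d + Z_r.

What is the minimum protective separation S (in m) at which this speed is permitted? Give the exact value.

T_s = v_R/a_R = (7/10)/5 = 0.1400 s
robot in T_r: 0.7000·0.3000 = 0.2100 m
robot under decel: 0.7000²/(2·5.0000) = 0.0490 m
person approaches 0.4000·(0.3000+0.1400) = 0.1760 m
residual clearance needed = 0.1000+0.1000+0.1000 = 0.3000 m
S_min ≈ 0.2100+0.0490+0.1760+0.3000  ⇒  S_min = 147/200 m

S_min = 147/200 m = 0.7350 m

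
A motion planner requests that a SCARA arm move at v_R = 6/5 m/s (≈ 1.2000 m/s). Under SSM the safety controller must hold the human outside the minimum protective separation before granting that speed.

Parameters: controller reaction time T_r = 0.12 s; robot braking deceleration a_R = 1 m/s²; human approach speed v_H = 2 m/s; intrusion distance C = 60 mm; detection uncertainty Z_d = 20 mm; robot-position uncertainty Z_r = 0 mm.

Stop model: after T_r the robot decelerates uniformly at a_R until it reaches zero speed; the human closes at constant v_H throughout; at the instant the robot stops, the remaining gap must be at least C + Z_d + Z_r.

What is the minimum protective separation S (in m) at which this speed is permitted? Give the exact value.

S_min = 448/125 m = 3.5840 m

braking lasts T_s = (6/5)/1 = 1.2000 s
robot covers v_R·T_r = 1.2000·0.1200 = 0.1440 m before braking
robot covers 1.2000·1.2000 − ½·1.0000·1.2000² = 0.7200 m while stopping
human over T_r+T_s: 2.0000·(0.1200+1.2000) = 2.6400 m
C+Z_d+Z_r = 0.0600+0.0200+0.0000 = 0.0800 m
S_min ≈ 0.1440+0.7200+2.6400+0.0800  ⇒  S_min = 448/125 m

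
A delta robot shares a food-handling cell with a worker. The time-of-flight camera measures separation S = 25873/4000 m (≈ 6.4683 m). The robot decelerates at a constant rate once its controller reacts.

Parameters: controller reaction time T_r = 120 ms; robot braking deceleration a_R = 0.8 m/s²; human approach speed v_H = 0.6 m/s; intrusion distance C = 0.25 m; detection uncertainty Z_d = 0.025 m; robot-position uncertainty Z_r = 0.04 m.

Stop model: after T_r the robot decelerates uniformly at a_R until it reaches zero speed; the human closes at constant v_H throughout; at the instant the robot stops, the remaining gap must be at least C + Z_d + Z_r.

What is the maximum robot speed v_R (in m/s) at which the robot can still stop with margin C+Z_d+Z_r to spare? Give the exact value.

at the boundary: (5/8)·v² + (87/100)·v + (-973/160) = 0
  disc = (87/100)² − 4·(5/8)·(-973/160) = 638401/40000 ; √disc = 799/200
  v_R = (−(87/100) + 799/200) / (2·(5/8)) = 5/2 m/s
check:
braking lasts T_s = (5/2)/(4/5) = 3.1250 s
reaction-phase robot travel = 2.5000·0.1200 = 0.3000 m
robot covers 2.5000·3.1250 − ½·0.8000·3.1250² = 3.9062 m while stopping
human closes 0.6000·3.2450 = 1.9470 m
margins: 0.2500+0.0250+0.0400 = 0.3150 m
sum ≈ 0.3000+3.9062+1.9470+0.3150 ≈ 6.4683 m = S ✓

v_R_max = 5/2 m/s = 2.5000 m/s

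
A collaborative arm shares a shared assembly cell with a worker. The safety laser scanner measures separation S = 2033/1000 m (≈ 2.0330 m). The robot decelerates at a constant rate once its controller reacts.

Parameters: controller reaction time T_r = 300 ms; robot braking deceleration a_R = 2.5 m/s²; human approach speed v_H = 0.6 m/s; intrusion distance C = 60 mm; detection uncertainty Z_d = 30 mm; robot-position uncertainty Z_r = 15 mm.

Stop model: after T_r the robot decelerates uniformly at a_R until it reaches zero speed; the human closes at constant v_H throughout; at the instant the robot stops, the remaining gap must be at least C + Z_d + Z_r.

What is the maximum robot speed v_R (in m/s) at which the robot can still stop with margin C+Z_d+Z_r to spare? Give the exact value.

v_R_max = 19/10 m/s = 1.9000 m/s

collect terms ⇒ (1/5)·v_R² + (27/50)·v_R + (-437/250) = 0
  disc = (27/50)² − 4·(1/5)·(-437/250) = 169/100 ; √disc = 13/10
  v_R = (−(27/50) + 13/10) / (2·(1/5)) = 19/10 m/s
check:
T_s = v_R/a_R = (19/10)/(5/2) = 0.7600 s
robot in T_r: 1.9000·0.3000 = 0.5700 m
robot covers 1.9000·0.7600 − ½·2.5000·0.7600² = 0.7220 m while stopping
human closes 0.6000·1.0600 = 0.6360 m
residual clearance needed = 0.0600+0.0300+0.0150 = 0.1050 m
sum ≈ 0.5700+0.7220+0.6360+0.1050 ≈ 2.0330 m = S ✓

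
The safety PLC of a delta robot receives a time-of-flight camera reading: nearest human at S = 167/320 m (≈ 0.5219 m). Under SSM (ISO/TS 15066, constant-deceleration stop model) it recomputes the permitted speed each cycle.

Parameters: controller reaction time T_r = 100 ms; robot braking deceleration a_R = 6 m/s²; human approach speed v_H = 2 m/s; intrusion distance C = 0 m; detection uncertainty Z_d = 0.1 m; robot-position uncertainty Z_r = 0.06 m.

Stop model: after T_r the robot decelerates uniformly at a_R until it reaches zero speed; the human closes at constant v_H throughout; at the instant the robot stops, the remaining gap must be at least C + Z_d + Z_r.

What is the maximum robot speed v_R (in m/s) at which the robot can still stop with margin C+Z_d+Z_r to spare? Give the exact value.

v_R_max = 7/20 m/s = 0.3500 m/s

collect terms ⇒ (1/12)·v_R² + (13/30)·v_R + (-259/1600) = 0
  disc = (13/30)² − 4·(1/12)·(-259/1600) = 3481/14400 ; √disc = 59/120
  v_R = (−(13/30) + 59/120) / (2·(1/12)) = 7/20 m/s
check:
braking lasts T_s = (7/20)/6 = 0.0583 s
reaction-phase robot travel = 0.3500·0.1000 = 0.0350 m
braking distance = 0.3500²/(2·6.0000) = 0.0102 m
human over T_r+T_s: 2.0000·(0.1000+0.0583) = 0.3167 m
C+Z_d+Z_r = 0.0000+0.1000+0.0600 = 0.1600 m
sum ≈ 0.0350+0.0102+0.3167+0.1600 ≈ 0.5219 m = S ✓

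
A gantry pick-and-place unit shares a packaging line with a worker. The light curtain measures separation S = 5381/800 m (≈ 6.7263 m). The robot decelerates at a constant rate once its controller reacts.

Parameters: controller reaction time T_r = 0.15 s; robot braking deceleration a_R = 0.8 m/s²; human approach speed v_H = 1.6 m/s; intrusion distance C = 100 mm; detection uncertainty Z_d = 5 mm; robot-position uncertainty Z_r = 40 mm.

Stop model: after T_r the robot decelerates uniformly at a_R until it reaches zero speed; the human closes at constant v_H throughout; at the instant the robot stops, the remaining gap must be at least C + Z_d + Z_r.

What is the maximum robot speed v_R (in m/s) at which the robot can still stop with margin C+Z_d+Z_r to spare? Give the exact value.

v_R_max = 19/10 m/s = 1.9000 m/s

collect terms ⇒ (5/8)·v_R² + (43/20)·v_R + (-5073/800) = 0
  disc = (43/20)² − 4·(5/8)·(-5073/800) = 32761/1600 ; √disc = 181/40
  v_R = (−(43/20) + 181/40) / (2·(5/8)) = 19/10 m/s
check:
stop time T_s = (19/10)/(4/5) = 2.3750 s
robot in T_r: 1.9000·0.1500 = 0.2850 m
robot under decel: 1.9000²/(2·0.8000) = 2.2563 m
human over T_r+T_s: 1.6000·(0.1500+2.3750) = 4.0400 m
C+Z_d+Z_r = 0.1000+0.0050+0.0400 = 0.1450 m
sum ≈ 0.2850+2.2563+4.0400+0.1450 ≈ 6.7263 m = S ✓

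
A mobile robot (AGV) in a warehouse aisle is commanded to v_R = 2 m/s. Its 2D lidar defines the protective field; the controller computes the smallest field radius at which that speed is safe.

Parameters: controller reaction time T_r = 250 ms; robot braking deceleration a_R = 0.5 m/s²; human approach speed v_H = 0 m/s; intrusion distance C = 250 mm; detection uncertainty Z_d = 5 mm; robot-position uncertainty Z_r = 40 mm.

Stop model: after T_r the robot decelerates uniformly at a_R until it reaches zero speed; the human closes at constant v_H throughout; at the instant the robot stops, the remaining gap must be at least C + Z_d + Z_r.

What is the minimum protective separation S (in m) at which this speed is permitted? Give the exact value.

S_min = 959/200 m = 4.7950 m

stop time T_s = 2/(1/2) = 4.0000 s
reaction-phase robot travel = 2.0000·0.2500 = 0.5000 m
robot under decel: 2.0000²/(2·0.5000) = 4.0000 m
human closes 0.0000·4.2500 = 0.0000 m
residual clearance needed = 0.2500+0.0050+0.0400 = 0.2950 m
S_min ≈ 0.5000+4.0000+0.0000+0.2950  ⇒  S_min = 959/200 m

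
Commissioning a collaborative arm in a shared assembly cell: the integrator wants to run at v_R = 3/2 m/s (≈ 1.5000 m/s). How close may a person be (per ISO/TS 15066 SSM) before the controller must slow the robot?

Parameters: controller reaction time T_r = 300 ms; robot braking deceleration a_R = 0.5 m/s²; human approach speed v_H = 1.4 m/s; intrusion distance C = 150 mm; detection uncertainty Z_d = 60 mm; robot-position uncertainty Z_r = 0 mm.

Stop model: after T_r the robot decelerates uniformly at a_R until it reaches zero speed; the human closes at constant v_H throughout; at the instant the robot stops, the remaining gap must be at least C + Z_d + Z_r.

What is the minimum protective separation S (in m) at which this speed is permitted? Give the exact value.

T_s = v_R/a_R = (3/2)/(1/2) = 3.0000 s
robot covers v_R·T_r = 1.5000·0.3000 = 0.4500 m before braking
robot covers 1.5000·3.0000 − ½·0.5000·3.0000² = 2.2500 m while stopping
human over T_r+T_s: 1.4000·(0.3000+3.0000) = 4.6200 m
margins: 0.1500+0.0600+0.0000 = 0.2100 m
S_min ≈ 0.4500+2.2500+4.6200+0.2100  ⇒  S_min = 753/100 m

S_min = 753/100 m = 7.5300 m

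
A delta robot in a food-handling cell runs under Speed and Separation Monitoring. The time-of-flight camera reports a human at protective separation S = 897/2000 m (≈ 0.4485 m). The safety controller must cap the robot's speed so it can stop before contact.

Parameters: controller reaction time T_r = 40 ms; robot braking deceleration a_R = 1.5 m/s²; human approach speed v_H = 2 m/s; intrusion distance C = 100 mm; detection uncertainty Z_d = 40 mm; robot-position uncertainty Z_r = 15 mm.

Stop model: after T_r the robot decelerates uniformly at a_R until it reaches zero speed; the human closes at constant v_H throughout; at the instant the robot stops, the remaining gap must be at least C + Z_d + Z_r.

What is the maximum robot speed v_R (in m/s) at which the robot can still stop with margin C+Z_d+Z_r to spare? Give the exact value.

v_R_max = 3/20 m/s = 0.1500 m/s

collect terms ⇒ (1/3)·v_R² + (103/75)·v_R + (-427/2000) = 0
  disc = (103/75)² − 4·(1/3)·(-427/2000) = 48841/22500 ; √disc = 221/150
  v_R = (−(103/75) + 221/150) / (2·(1/3)) = 3/20 m/s
check:
stop time T_s = (3/20)/(3/2) = 0.1000 s
robot in T_r: 0.1500·0.0400 = 0.0060 m
braking distance = 0.1500²/(2·1.5000) = 0.0075 m
person approaches 2.0000·(0.0400+0.1000) = 0.2800 m
residual clearance needed = 0.1000+0.0400+0.0150 = 0.1550 m
sum ≈ 0.0060+0.0075+0.2800+0.1550 ≈ 0.4485 m = S ✓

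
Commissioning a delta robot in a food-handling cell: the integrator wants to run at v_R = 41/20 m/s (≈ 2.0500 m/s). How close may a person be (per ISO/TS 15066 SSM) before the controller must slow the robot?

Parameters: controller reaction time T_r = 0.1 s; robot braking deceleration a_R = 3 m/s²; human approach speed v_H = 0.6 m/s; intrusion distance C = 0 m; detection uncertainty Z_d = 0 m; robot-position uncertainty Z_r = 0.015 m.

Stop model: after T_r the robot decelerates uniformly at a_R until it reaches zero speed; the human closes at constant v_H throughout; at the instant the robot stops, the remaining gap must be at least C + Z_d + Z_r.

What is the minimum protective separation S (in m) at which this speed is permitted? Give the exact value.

braking lasts T_s = (41/20)/3 = 0.6833 s
reaction-phase robot travel = 2.0500·0.1000 = 0.2050 m
robot covers 2.0500·0.6833 − ½·3.0000·0.6833² = 0.7004 m while stopping
human over T_r+T_s: 0.6000·(0.1000+0.6833) = 0.4700 m
residual clearance needed = 0.0000+0.0000+0.0150 = 0.0150 m
S_min ≈ 0.2050+0.7004+0.4700+0.0150  ⇒  S_min = 3337/2400 m

S_min = 3337/2400 m = 1.3904 m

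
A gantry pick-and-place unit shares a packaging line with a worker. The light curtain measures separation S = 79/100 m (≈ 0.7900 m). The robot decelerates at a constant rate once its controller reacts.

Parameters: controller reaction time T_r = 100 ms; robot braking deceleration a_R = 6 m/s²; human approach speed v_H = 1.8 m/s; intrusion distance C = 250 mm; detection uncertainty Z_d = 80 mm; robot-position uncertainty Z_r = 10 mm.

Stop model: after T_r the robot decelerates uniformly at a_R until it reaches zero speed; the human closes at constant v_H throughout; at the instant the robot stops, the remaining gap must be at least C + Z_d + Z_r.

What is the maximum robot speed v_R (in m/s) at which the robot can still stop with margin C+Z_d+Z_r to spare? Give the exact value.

v_R_max = 3/5 m/s = 0.6000 m/s

collect terms ⇒ (1/12)·v_R² + (2/5)·v_R + (-27/100) = 0
  disc = (2/5)² − 4·(1/12)·(-27/100) = 1/4 ; √disc = 1/2
  v_R = (−(2/5) + 1/2) / (2·(1/12)) = 3/5 m/s
check:
T_s = v_R/a_R = (3/5)/6 = 0.1000 s
reaction-phase robot travel = 0.6000·0.1000 = 0.0600 m
robot under decel: 0.6000²/(2·6.0000) = 0.0300 m
human closes 1.8000·0.2000 = 0.3600 m
C+Z_d+Z_r = 0.2500+0.0800+0.0100 = 0.3400 m
sum ≈ 0.0600+0.0300+0.3600+0.3400 ≈ 0.7900 m = S ✓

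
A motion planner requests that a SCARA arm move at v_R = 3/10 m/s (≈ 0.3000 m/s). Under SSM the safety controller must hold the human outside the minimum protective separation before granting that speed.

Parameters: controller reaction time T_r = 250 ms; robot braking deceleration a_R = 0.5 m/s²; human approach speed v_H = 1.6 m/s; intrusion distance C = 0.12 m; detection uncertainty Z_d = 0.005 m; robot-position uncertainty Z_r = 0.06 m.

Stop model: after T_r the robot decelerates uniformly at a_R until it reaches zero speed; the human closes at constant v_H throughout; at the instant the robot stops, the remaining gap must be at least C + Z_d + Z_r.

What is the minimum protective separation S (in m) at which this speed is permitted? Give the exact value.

stop time T_s = (3/10)/(1/2) = 0.6000 s
robot in T_r: 0.3000·0.2500 = 0.0750 m
braking distance = 0.3000²/(2·0.5000) = 0.0900 m
person approaches 1.6000·(0.2500+0.6000) = 1.3600 m
residual clearance needed = 0.1200+0.0050+0.0600 = 0.1850 m
S_min ≈ 0.0750+0.0900+1.3600+0.1850  ⇒  S_min = 171/100 m

S_min = 171/100 m = 1.7100 m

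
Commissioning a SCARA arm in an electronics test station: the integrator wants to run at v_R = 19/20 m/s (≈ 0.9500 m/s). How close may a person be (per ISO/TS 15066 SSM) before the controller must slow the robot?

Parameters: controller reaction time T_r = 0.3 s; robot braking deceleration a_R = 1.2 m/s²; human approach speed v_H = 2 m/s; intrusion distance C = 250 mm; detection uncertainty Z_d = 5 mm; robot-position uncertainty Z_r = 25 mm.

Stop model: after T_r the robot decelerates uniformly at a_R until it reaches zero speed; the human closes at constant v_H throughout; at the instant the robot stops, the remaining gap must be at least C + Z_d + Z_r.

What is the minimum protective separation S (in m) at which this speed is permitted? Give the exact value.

S_min = 4999/1600 m = 3.1244 m

T_s = v_R/a_R = (19/20)/(6/5) = 0.7917 s
reaction-phase robot travel = 0.9500·0.3000 = 0.2850 m
robot covers 0.9500·0.7917 − ½·1.2000·0.7917² = 0.3760 m while stopping
person approaches 2.0000·(0.3000+0.7917) = 2.1833 m
C+Z_d+Z_r = 0.2500+0.0050+0.0250 = 0.2800 m
S_min ≈ 0.2850+0.3760+2.1833+0.2800  ⇒  S_min = 4999/1600 m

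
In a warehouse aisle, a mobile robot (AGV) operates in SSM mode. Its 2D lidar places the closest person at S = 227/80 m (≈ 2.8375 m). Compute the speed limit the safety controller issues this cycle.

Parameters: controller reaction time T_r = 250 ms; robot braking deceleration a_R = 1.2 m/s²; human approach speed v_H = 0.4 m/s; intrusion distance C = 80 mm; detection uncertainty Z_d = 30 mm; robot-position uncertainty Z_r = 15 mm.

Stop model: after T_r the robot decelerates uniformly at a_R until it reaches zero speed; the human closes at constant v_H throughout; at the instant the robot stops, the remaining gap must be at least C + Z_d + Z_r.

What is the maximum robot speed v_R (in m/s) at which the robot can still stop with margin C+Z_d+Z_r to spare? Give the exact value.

quadratic (5/12)·v² + (7/12)·v + (-209/80) = 0
  disc = (7/12)² − 4·(5/12)·(-209/80) = 169/36 ; √disc = 13/6
  v_R = (−(7/12) + 13/6) / (2·(5/12)) = 19/10 m/s
check:
stop time T_s = (19/10)/(6/5) = 1.5833 s
robot covers v_R·T_r = 1.9000·0.2500 = 0.4750 m before braking
robot under decel: 1.9000²/(2·1.2000) = 1.5042 m
human over T_r+T_s: 0.4000·(0.2500+1.5833) = 0.7333 m
C+Z_d+Z_r = 0.0800+0.0300+0.0150 = 0.1250 m
sum ≈ 0.4750+1.5042+0.7333+0.1250 ≈ 2.8375 m = S ✓

v_R_max = 19/10 m/s = 1.9000 m/s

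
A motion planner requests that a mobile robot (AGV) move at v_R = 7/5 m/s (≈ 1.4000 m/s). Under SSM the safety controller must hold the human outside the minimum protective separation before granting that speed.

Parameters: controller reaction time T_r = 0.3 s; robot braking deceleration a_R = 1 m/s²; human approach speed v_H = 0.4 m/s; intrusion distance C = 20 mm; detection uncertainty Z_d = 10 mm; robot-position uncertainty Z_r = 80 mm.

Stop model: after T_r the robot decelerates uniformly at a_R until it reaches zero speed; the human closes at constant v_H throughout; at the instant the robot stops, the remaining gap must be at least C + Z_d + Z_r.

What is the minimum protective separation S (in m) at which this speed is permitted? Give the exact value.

braking lasts T_s = (7/5)/1 = 1.4000 s
robot in T_r: 1.4000·0.3000 = 0.4200 m
robot covers 1.4000·1.4000 − ½·1.0000·1.4000² = 0.9800 m while stopping
person approaches 0.4000·(0.3000+1.4000) = 0.6800 m
margins: 0.0200+0.0100+0.0800 = 0.1100 m
S_min ≈ 0.4200+0.9800+0.6800+0.1100  ⇒  S_min = 219/100 m

S_min = 219/100 m = 2.1900 m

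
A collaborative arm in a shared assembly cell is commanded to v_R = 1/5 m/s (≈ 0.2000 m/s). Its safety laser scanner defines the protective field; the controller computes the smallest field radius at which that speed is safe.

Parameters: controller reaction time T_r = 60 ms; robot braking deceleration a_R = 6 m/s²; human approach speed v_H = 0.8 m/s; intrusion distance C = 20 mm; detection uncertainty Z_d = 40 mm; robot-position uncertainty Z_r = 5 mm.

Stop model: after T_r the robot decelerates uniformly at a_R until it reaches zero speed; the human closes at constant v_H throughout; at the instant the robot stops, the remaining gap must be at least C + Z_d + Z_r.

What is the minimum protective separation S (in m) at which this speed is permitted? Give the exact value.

S_min = 31/200 m = 0.1550 m

stop time T_s = (1/5)/6 = 0.0333 s
robot covers v_R·T_r = 0.2000·0.0600 = 0.0120 m before braking
braking distance = 0.2000²/(2·6.0000) = 0.0033 m
person approaches 0.8000·(0.0600+0.0333) = 0.0747 m
residual clearance needed = 0.0200+0.0400+0.0050 = 0.0650 m
S_min ≈ 0.0120+0.0033+0.0747+0.0650  ⇒  S_min = 31/200 m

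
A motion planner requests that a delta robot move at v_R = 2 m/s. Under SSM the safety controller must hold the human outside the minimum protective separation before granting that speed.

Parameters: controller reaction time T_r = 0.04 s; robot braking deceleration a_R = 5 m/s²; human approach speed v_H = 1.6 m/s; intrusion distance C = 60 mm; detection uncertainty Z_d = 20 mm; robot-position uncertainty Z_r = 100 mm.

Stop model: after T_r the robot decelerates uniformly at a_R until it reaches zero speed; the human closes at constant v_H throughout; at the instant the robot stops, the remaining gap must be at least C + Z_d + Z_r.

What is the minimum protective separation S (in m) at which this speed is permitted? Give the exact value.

braking lasts T_s = 2/5 = 0.4000 s
robot covers v_R·T_r = 2.0000·0.0400 = 0.0800 m before braking
braking distance = 2.0000²/(2·5.0000) = 0.4000 m
human closes 1.6000·0.4400 = 0.7040 m
margins: 0.0600+0.0200+0.1000 = 0.1800 m
S_min ≈ 0.0800+0.4000+0.7040+0.1800  ⇒  S_min = 341/250 m

S_min = 341/250 m = 1.3640 m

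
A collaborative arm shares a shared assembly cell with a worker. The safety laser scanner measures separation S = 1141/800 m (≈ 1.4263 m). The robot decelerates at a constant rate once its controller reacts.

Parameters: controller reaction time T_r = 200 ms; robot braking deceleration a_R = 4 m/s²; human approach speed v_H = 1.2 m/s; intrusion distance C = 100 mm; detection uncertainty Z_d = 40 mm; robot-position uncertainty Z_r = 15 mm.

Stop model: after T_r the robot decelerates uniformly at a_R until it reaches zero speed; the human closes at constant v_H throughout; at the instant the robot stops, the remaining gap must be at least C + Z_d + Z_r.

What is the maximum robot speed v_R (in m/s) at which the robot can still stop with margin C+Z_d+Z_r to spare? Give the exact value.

v_R_max = 3/2 m/s = 1.5000 m/s

collect terms ⇒ (1/8)·v_R² + (1/2)·v_R + (-33/32) = 0
  disc = (1/2)² − 4·(1/8)·(-33/32) = 49/64 ; √disc = 7/8
  v_R = (−(1/2) + 7/8) / (2·(1/8)) = 3/2 m/s
check:
T_s = v_R/a_R = (3/2)/4 = 0.3750 s
robot in T_r: 1.5000·0.2000 = 0.3000 m
robot under decel: 1.5000²/(2·4.0000) = 0.2812 m
person approaches 1.2000·(0.2000+0.3750) = 0.6900 m
C+Z_d+Z_r = 0.1000+0.0400+0.0150 = 0.1550 m
sum ≈ 0.3000+0.2812+0.6900+0.1550 ≈ 1.4263 m = S ✓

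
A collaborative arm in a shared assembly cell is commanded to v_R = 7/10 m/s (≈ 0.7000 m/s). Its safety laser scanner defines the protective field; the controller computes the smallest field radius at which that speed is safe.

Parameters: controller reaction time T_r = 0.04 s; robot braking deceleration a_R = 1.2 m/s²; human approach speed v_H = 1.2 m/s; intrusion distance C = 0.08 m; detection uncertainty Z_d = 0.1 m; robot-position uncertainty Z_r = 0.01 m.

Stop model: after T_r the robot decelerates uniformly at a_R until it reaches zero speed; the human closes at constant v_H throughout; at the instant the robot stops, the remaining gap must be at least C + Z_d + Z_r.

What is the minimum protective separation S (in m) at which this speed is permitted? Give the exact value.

T_s = v_R/a_R = (7/10)/(6/5) = 0.5833 s
robot covers v_R·T_r = 0.7000·0.0400 = 0.0280 m before braking
braking distance = 0.7000²/(2·1.2000) = 0.2042 m
human over T_r+T_s: 1.2000·(0.0400+0.5833) = 0.7480 m
residual clearance needed = 0.0800+0.1000+0.0100 = 0.1900 m
S_min ≈ 0.0280+0.2042+0.7480+0.1900  ⇒  S_min = 7021/6000 m

S_min = 7021/6000 m = 1.1702 m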